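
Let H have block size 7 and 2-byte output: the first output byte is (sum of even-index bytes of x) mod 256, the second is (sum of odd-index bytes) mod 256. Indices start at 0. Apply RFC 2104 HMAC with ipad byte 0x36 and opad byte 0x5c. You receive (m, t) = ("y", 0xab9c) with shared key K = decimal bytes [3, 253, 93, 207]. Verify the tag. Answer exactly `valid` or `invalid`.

invalid

Key decimal bytes [3, 253, 93, 207] = 03 fd 5d cf is 4 bytes ≤ B = 7; zero-pad to 7 bytes: K' = 03 fd 5d cf 00 00 00.
K' ⊕ ipad = 35 cb 6b f9 36 36 36; K' ⊕ opad = 5f a1 01 93 5c 5c 5c.
Inner hash: even-index sum = 268 mod 256 = 12; odd-index sum = 627 mod 256 = 115 → 0c 73.
Outer hash (recomputed tag): even-index sum = 395 mod 256 = 139; odd-index sum = 412 mod 256 = 156 → 8b 9c.
Recomputed tag = 8b9c; claimed = ab9c → mismatch.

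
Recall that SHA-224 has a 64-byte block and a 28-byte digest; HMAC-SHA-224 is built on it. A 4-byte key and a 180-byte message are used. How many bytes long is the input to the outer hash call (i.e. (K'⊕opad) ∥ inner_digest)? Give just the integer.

92

Key is 4 ≤ 64 bytes, zero-padded: |K'| = 64.
Outer input = (K'⊕opad) ∥ H(inner) → 64 + 28 = 92 bytes.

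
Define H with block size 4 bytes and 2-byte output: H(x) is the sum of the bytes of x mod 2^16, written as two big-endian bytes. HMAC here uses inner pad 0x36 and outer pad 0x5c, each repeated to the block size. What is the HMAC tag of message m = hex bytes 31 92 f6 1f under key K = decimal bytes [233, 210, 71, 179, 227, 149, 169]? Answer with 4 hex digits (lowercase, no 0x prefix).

01f3

Key decimal bytes [233, 210, 71, 179, 227, 149, 169] = e9 d2 47 b3 e3 95 a9 is 7 bytes > B = 4, so hash it first: H(key) = 04 d6, then zero-pad to 4 bytes: K' = 04 d6 00 00.
K' ⊕ ipad = 32 e0 36 36.  K' ⊕ opad = 58 8a 5c 5c.
Inner input = (K'⊕ipad) ∥ m = 32 e0 36 36 ∥ 31 92 f6 1f.
Inner hash: sum = 50+224+54+54+49+146+246+31 = 854 → 03 56.
Outer input = (K'⊕opad) ∥ inner = 58 8a 5c 5c ∥ 03 56.
Outer hash (tag): sum = 88+138+92+92+3+86 = 499 → 01 f3.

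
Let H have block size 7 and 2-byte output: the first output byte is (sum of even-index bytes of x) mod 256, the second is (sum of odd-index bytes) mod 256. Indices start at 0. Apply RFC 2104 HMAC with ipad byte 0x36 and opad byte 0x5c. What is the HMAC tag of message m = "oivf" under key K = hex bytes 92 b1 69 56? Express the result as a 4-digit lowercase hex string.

bd91

Key hex bytes 92 b1 69 56 is 4 bytes ≤ B = 7; zero-pad to 7 bytes: K' = 92 b1 69 56 00 00 00.
K' ⊕ ipad = a4 87 5f 60 36 36 36.  K' ⊕ opad = ce ed 35 0a 5c 5c 5c.
Inner input = (K'⊕ipad) ∥ m = a4 87 5f 60 36 36 36 ∥ 6f 69 76 66.
Inner hash: even-index sum = 574 mod 256 = 62; odd-index sum = 514 mod 256 = 2 → 3e 02.
Outer input = (K'⊕opad) ∥ inner = ce ed 35 0a 5c 5c 5c ∥ 3e 02.
Outer hash (tag): even-index sum = 445 mod 256 = 189; odd-index sum = 401 mod 256 = 145 → bd 91.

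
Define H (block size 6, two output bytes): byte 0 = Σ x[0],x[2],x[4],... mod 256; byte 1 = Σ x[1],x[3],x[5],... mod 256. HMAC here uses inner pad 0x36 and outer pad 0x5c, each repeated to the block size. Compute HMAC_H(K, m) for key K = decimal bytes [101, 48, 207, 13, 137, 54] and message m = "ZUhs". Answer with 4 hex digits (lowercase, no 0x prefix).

6e30

Key decimal bytes [101, 48, 207, 13, 137, 54] = 65 30 cf 0d 89 36 is exactly B = 6 bytes: K' = 65 30 cf 0d 89 36.
K' ⊕ ipad = 53 06 f9 3b bf 00.  K' ⊕ opad = 39 6c 93 51 d5 6a.
Inner input = (K'⊕ipad) ∥ m = 53 06 f9 3b bf 00 ∥ 5a 55 68 73.
Inner hash: even-index sum = 717 mod 256 = 205; odd-index sum = 265 mod 256 = 9 → cd 09.
Outer input = (K'⊕opad) ∥ inner = 39 6c 93 51 d5 6a ∥ cd 09.
Outer hash (tag): even-index sum = 622 mod 256 = 110; odd-index sum = 304 mod 256 = 48 → 6e 30.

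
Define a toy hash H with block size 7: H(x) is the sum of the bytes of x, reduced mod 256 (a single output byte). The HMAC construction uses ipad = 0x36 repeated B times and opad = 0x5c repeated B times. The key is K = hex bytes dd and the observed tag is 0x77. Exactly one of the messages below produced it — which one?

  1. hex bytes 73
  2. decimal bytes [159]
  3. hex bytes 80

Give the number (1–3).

2

Key hex bytes dd is 1 byte ≤ B = 7; zero-pad to 7 bytes: K' = dd 00 00 00 00 00 00.
K' ⊕ ipad = eb 36 36 36 36 36 36; K' ⊕ opad = 81 5c 5c 5c 5c 5c 5c.
m1: inner = H(eb 36 36 36 36 36 36 73) = a2; tag = H(81 5c 5c 5c 5c 5c 5c a2) = 4b
m2: inner = H(eb 36 36 36 36 36 36 9f) = ce; tag = H(81 5c 5c 5c 5c 5c 5c ce) = 77 ← matches
m3: inner = H(eb 36 36 36 36 36 36 80) = af; tag = H(81 5c 5c 5c 5c 5c 5c af) = 58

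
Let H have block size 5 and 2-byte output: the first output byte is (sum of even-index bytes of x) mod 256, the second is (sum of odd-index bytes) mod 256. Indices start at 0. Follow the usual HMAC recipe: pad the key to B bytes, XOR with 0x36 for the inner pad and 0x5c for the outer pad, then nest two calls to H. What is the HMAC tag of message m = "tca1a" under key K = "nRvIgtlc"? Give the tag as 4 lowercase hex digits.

Key "nRvIgtlc" = 6e 52 76 49 67 74 6c 63 is 8 bytes > B = 5, so hash it first: H(key) = b7 72, then zero-pad to 5 bytes: K' = b7 72 00 00 00.
K' ⊕ ipad = 81 44 36 36 36.  K' ⊕ opad = eb 2e 5c 5c 5c.
Inner input = (K'⊕ipad) ∥ m = 81 44 36 36 36 ∥ 74 63 61 31 61.
Inner hash: even-index sum = 385 mod 256 = 129; odd-index sum = 432 mod 256 = 176 → 81 b0.
Outer input = (K'⊕opad) ∥ inner = eb 2e 5c 5c 5c ∥ 81 b0.
Outer hash (tag): even-index sum = 595 mod 256 = 83; odd-index sum = 267 mod 256 = 11 → 53 0b.

530b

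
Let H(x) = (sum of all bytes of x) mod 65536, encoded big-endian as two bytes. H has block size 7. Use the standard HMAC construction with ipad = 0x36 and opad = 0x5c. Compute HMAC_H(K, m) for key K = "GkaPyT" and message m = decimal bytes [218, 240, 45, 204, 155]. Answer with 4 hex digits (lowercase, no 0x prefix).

Key "GkaPyT" = 47 6b 61 50 79 54 is 6 bytes ≤ B = 7; zero-pad to 7 bytes: K' = 47 6b 61 50 79 54 00.
K' ⊕ ipad = 71 5d 57 66 4f 62 36.  K' ⊕ opad = 1b 37 3d 0c 25 08 5c.
Inner input = (K'⊕ipad) ∥ m = 71 5d 57 66 4f 62 36 ∥ da f0 2d cc 9b.
Inner hash: sum = 113+93+87+102+79+98+54+218+240+45+204+155 = 1488 → 05 d0.
Outer input = (K'⊕opad) ∥ inner = 1b 37 3d 0c 25 08 5c ∥ 05 d0.
Outer hash (tag): sum = 27+55+61+12+37+8+92+5+208 = 505 → 01 f9.

01f9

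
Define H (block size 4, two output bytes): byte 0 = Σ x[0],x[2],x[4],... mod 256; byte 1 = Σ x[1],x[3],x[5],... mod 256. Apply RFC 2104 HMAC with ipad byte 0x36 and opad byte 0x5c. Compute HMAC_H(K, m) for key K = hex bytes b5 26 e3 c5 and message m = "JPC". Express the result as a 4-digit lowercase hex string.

8d66

Key hex bytes b5 26 e3 c5 is exactly B = 4 bytes: K' = b5 26 e3 c5.
K' ⊕ ipad = 83 10 d5 f3.  K' ⊕ opad = e9 7a bf 99.
Inner input = (K'⊕ipad) ∥ m = 83 10 d5 f3 ∥ 4a 50 43.
Inner hash: even-index sum = 485 mod 256 = 229; odd-index sum = 339 mod 256 = 83 → e5 53.
Outer input = (K'⊕opad) ∥ inner = e9 7a bf 99 ∥ e5 53.
Outer hash (tag): even-index sum = 653 mod 256 = 141; odd-index sum = 358 mod 256 = 102 → 8d 66.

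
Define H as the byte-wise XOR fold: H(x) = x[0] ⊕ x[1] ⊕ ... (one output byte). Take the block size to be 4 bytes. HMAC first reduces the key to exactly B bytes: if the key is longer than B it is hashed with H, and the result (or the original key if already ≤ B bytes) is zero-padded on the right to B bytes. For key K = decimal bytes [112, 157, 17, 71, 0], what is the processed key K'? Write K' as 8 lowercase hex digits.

|K| = 5 > B = 4, so first hash the key.
H(K): XOR 70⊕9d⊕11⊕47⊕00 = bb.
Zero-pad H(K) = bb to 4 bytes: K' = bb 00 00 00.

bb000000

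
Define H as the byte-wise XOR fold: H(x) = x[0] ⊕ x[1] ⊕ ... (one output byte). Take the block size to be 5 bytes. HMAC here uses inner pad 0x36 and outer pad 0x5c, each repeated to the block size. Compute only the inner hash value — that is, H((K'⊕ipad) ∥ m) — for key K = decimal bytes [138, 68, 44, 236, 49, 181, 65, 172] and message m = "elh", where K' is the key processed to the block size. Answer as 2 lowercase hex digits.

Key decimal bytes [138, 68, 44, 236, 49, 181, 65, 172] = 8a 44 2c ec 31 b5 41 ac is 8 bytes > B = 5, so hash it first: H(key) = 67, then zero-pad to 5 bytes: K' = 67 00 00 00 00.
K' ⊕ ipad = 51 36 36 36 36.
Inner input = 51 36 36 36 36 ∥ 65 6c 68.
Inner hash: XOR 51⊕36⊕36⊕36⊕36⊕65⊕6c⊕68 = 30.

30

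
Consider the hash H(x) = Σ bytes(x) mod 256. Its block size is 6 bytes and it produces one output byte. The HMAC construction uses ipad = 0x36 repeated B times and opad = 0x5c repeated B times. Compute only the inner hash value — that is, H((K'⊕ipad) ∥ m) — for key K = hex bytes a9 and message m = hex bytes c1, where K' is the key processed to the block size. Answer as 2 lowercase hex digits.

Key hex bytes a9 is 1 byte ≤ B = 6; zero-pad to 6 bytes: K' = a9 00 00 00 00 00.
K' ⊕ ipad = 9f 36 36 36 36 36.
Inner input = 9f 36 36 36 36 36 ∥ c1.
Inner hash: sum = 159+54+54+54+54+54+193 = 622; mod 256 = 110 → 6e.

6e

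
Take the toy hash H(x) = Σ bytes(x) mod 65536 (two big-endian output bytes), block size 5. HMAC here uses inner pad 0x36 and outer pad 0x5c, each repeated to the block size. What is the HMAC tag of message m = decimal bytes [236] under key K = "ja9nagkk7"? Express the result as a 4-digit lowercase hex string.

01c4

Key "ja9nagkk7" = 6a 61 39 6e 61 67 6b 6b 37 is 9 bytes > B = 5, so hash it first: H(key) = 03 47, then zero-pad to 5 bytes: K' = 03 47 00 00 00.
K' ⊕ ipad = 35 71 36 36 36.  K' ⊕ opad = 5f 1b 5c 5c 5c.
Inner input = (K'⊕ipad) ∥ m = 35 71 36 36 36 ∥ ec.
Inner hash: sum = 53+113+54+54+54+236 = 564 → 02 34.
Outer input = (K'⊕opad) ∥ inner = 5f 1b 5c 5c 5c ∥ 02 34.
Outer hash (tag): sum = 95+27+92+92+92+2+52 = 452 → 01 c4.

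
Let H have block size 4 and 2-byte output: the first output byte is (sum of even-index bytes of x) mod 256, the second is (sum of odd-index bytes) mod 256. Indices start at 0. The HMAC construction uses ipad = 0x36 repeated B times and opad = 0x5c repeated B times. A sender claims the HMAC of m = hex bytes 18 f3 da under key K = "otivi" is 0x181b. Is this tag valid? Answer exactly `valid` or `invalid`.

Key "otivi" = 6f 74 69 76 69 is 5 bytes > B = 4, so hash it first: H(key) = 41 ea, then zero-pad to 4 bytes: K' = 41 ea 00 00.
K' ⊕ ipad = 77 dc 36 36; K' ⊕ opad = 1d b6 5c 5c.
Inner hash: even-index sum = 415 mod 256 = 159; odd-index sum = 517 mod 256 = 5 → 9f 05.
Outer hash (recomputed tag): even-index sum = 280 mod 256 = 24; odd-index sum = 279 mod 256 = 23 → 18 17.
Recomputed tag = 1817; claimed = 181b → mismatch.

invalid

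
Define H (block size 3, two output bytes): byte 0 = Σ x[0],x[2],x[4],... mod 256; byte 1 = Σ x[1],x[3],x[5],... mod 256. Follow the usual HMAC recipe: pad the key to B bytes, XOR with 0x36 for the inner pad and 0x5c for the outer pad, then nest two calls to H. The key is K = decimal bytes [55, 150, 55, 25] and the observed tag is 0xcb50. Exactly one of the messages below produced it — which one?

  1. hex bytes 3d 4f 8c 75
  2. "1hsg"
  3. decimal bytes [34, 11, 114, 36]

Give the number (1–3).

2

Key decimal bytes [55, 150, 55, 25] = 37 96 37 19 is 4 bytes > B = 3, so hash it first: H(key) = 6e af, then zero-pad to 3 bytes: K' = 6e af 00.
K' ⊕ ipad = 58 99 36; K' ⊕ opad = 32 f3 5c.
m1: inner = H(58 99 36 3d 4f 8c 75) = 52 62; tag = H(32 f3 5c 52 62) = f045
m2: inner = H(58 99 36 31 68 73 67) = 5d 3d; tag = H(32 f3 5c 5d 3d) = cb50 ← matches
m3: inner = H(58 99 36 22 0b 72 24) = bd 2d; tag = H(32 f3 5c bd 2d) = bbb0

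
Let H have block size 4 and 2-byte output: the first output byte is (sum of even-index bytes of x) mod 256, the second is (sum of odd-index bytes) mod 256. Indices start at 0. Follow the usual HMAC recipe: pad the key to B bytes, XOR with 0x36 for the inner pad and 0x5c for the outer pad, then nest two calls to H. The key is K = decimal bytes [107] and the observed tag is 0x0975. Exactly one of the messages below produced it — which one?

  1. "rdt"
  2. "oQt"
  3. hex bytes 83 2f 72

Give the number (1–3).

2

Key decimal bytes [107] = 6b is 1 byte ≤ B = 4; zero-pad to 4 bytes: K' = 6b 00 00 00.
K' ⊕ ipad = 5d 36 36 36; K' ⊕ opad = 37 5c 5c 5c.
m1: inner = H(5d 36 36 36 72 64 74) = 79 d0; tag = H(37 5c 5c 5c 79 d0) = 0c88
m2: inner = H(5d 36 36 36 6f 51 74) = 76 bd; tag = H(37 5c 5c 5c 76 bd) = 0975 ← matches
m3: inner = H(5d 36 36 36 83 2f 72) = 88 9b; tag = H(37 5c 5c 5c 88 9b) = 1b53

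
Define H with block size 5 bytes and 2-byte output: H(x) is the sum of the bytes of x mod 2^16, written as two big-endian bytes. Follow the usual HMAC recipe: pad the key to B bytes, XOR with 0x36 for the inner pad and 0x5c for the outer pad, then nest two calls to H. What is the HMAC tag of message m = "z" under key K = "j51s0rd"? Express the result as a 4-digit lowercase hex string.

0257

Key "j51s0rd" = 6a 35 31 73 30 72 64 is 7 bytes > B = 5, so hash it first: H(key) = 02 49, then zero-pad to 5 bytes: K' = 02 49 00 00 00.
K' ⊕ ipad = 34 7f 36 36 36.  K' ⊕ opad = 5e 15 5c 5c 5c.
Inner input = (K'⊕ipad) ∥ m = 34 7f 36 36 36 ∥ 7a.
Inner hash: sum = 52+127+54+54+54+122 = 463 → 01 cf.
Outer input = (K'⊕opad) ∥ inner = 5e 15 5c 5c 5c ∥ 01 cf.
Outer hash (tag): sum = 94+21+92+92+92+1+207 = 599 → 02 57.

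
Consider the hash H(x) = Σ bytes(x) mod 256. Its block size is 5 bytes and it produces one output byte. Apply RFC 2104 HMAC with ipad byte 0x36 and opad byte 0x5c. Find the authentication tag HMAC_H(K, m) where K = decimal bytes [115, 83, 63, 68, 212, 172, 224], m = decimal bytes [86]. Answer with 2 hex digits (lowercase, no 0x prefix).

32

Key decimal bytes [115, 83, 63, 68, 212, 172, 224] = 73 53 3f 44 d4 ac e0 is 7 bytes > B = 5, so hash it first: H(key) = a9, then zero-pad to 5 bytes: K' = a9 00 00 00 00.
K' ⊕ ipad = 9f 36 36 36 36.  K' ⊕ opad = f5 5c 5c 5c 5c.
Inner input = (K'⊕ipad) ∥ m = 9f 36 36 36 36 ∥ 56.
Inner hash: sum = 159+54+54+54+54+86 = 461; mod 256 = 205 → cd.
Outer input = (K'⊕opad) ∥ inner = f5 5c 5c 5c 5c ∥ cd.
Outer hash (tag): sum = 245+92+92+92+92+205 = 818; mod 256 = 50 → 32.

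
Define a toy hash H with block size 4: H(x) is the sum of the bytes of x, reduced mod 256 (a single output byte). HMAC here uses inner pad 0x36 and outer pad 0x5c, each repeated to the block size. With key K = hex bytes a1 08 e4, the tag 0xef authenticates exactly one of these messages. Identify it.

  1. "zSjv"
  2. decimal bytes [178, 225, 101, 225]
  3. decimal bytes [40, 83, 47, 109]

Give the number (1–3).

Key hex bytes a1 08 e4 is 3 bytes ≤ B = 4; zero-pad to 4 bytes: K' = a1 08 e4 00.
K' ⊕ ipad = 97 3e d2 36; K' ⊕ opad = fd 54 b8 5c.
m1: inner = H(97 3e d2 36 7a 53 6a 76) = 8a; tag = H(fd 54 b8 5c 8a) = ef ← matches
m2: inner = H(97 3e d2 36 b2 e1 65 e1) = b6; tag = H(fd 54 b8 5c b6) = 1b
m3: inner = H(97 3e d2 36 28 53 2f 6d) = f4; tag = H(fd 54 b8 5c f4) = 59

1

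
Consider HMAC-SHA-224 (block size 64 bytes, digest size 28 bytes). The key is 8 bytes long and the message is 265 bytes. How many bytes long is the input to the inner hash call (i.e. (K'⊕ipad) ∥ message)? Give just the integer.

329

Key is 8 ≤ 64 bytes, zero-padded: |K'| = 64.
Inner input = (K'⊕ipad) ∥ m → 64 + 265 = 329 bytes.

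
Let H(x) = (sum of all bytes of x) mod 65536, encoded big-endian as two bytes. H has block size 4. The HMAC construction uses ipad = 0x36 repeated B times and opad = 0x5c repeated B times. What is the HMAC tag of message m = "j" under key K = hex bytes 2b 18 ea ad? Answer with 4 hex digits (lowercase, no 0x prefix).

Key hex bytes 2b 18 ea ad is exactly B = 4 bytes: K' = 2b 18 ea ad.
K' ⊕ ipad = 1d 2e dc 9b.  K' ⊕ opad = 77 44 b6 f1.
Inner input = (K'⊕ipad) ∥ m = 1d 2e dc 9b ∥ 6a.
Inner hash: sum = 29+46+220+155+106 = 556 → 02 2c.
Outer input = (K'⊕opad) ∥ inner = 77 44 b6 f1 ∥ 02 2c.
Outer hash (tag): sum = 119+68+182+241+2+44 = 656 → 02 90.

0290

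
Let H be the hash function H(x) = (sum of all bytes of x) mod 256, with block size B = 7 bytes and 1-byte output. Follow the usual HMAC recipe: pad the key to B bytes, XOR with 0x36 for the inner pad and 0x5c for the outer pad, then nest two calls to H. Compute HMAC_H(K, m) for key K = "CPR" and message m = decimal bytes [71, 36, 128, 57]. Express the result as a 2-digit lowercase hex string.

e4

Key "CPR" = 43 50 52 is 3 bytes ≤ B = 7; zero-pad to 7 bytes: K' = 43 50 52 00 00 00 00.
K' ⊕ ipad = 75 66 64 36 36 36 36.  K' ⊕ opad = 1f 0c 0e 5c 5c 5c 5c.
Inner input = (K'⊕ipad) ∥ m = 75 66 64 36 36 36 36 ∥ 47 24 80 39.
Inner hash: sum = 117+102+100+54+54+54+54+71+36+128+57 = 827; mod 256 = 59 → 3b.
Outer input = (K'⊕opad) ∥ inner = 1f 0c 0e 5c 5c 5c 5c ∥ 3b.
Outer hash (tag): sum = 31+12+14+92+92+92+92+59 = 484; mod 256 = 228 → e4.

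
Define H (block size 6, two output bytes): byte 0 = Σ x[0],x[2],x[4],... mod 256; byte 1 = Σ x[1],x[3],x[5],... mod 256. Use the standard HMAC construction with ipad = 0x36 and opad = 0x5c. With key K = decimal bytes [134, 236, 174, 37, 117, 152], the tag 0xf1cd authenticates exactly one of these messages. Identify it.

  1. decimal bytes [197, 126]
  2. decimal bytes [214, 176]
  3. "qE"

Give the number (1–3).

3

Key decimal bytes [134, 236, 174, 37, 117, 152] = 86 ec ae 25 75 98 is exactly B = 6 bytes: K' = 86 ec ae 25 75 98.
K' ⊕ ipad = b0 da 98 13 43 ae; K' ⊕ opad = da b0 f2 79 29 c4.
m1: inner = H(b0 da 98 13 43 ae c5 7e) = 50 19; tag = H(da b0 f2 79 29 c4 50 19) = 4506
m2: inner = H(b0 da 98 13 43 ae d6 b0) = 61 4b; tag = H(da b0 f2 79 29 c4 61 4b) = 5638
m3: inner = H(b0 da 98 13 43 ae 71 45) = fc e0; tag = H(da b0 f2 79 29 c4 fc e0) = f1cd ← matches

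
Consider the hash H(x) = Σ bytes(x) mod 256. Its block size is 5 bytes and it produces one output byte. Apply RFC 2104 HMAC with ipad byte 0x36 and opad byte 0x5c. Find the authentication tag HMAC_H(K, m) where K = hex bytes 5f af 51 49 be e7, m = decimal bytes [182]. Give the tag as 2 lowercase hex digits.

Key hex bytes 5f af 51 49 be e7 is 6 bytes > B = 5, so hash it first: H(key) = 4d, then zero-pad to 5 bytes: K' = 4d 00 00 00 00.
K' ⊕ ipad = 7b 36 36 36 36.  K' ⊕ opad = 11 5c 5c 5c 5c.
Inner input = (K'⊕ipad) ∥ m = 7b 36 36 36 36 ∥ b6.
Inner hash: sum = 123+54+54+54+54+182 = 521; mod 256 = 9 → 09.
Outer input = (K'⊕opad) ∥ inner = 11 5c 5c 5c 5c ∥ 09.
Outer hash (tag): sum = 17+92+92+92+92+9 = 394; mod 256 = 138 → 8a.

8a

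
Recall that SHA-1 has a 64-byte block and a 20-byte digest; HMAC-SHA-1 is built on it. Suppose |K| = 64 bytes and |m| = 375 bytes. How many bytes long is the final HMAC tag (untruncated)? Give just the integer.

20

The tag is one SHA-1 digest: 20 bytes.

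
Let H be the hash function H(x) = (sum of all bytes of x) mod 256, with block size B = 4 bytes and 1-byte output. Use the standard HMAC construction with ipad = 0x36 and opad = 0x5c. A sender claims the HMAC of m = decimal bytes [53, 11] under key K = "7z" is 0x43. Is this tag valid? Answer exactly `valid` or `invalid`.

Key "7z" = 37 7a is 2 bytes ≤ B = 4; zero-pad to 4 bytes: K' = 37 7a 00 00.
K' ⊕ ipad = 01 4c 36 36; K' ⊕ opad = 6b 26 5c 5c.
Inner hash: sum = 1+76+54+54+53+11 = 249 → f9.
Outer hash (recomputed tag): sum = 107+38+92+92+249 = 578; mod 256 = 66 → 42.
Recomputed tag = 42; claimed = 43 → mismatch.

invalid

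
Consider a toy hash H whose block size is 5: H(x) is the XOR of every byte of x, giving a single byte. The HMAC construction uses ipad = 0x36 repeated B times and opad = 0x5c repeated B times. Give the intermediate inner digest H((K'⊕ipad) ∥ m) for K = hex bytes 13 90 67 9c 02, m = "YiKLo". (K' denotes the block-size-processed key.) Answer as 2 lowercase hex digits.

Key hex bytes 13 90 67 9c 02 is exactly B = 5 bytes: K' = 13 90 67 9c 02.
K' ⊕ ipad = 25 a6 51 aa 34.
Inner input = 25 a6 51 aa 34 ∥ 59 69 4b 4c 6f.
Inner hash: XOR 25⊕a6⊕51⊕aa⊕34⊕59⊕69⊕4b⊕4c⊕6f = 14.

14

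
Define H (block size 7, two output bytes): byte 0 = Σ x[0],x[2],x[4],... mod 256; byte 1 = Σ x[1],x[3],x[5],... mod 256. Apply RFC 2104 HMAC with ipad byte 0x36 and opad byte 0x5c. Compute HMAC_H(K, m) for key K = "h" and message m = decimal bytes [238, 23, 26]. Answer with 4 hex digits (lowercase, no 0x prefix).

Key "h" = 68 is 1 byte ≤ B = 7; zero-pad to 7 bytes: K' = 68 00 00 00 00 00 00.
K' ⊕ ipad = 5e 36 36 36 36 36 36.  K' ⊕ opad = 34 5c 5c 5c 5c 5c 5c.
Inner input = (K'⊕ipad) ∥ m = 5e 36 36 36 36 36 36 ∥ ee 17 1a.
Inner hash: even-index sum = 279 mod 256 = 23; odd-index sum = 426 mod 256 = 170 → 17 aa.
Outer input = (K'⊕opad) ∥ inner = 34 5c 5c 5c 5c 5c 5c ∥ 17 aa.
Outer hash (tag): even-index sum = 498 mod 256 = 242; odd-index sum = 299 mod 256 = 43 → f2 2b.

f22b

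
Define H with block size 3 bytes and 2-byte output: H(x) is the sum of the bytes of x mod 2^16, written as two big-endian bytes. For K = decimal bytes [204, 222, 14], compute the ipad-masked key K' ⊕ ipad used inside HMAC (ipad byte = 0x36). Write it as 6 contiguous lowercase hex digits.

fae838

Key decimal bytes [204, 222, 14] = cc de 0e is exactly B = 3 bytes: K' = cc de 0e.
XOR each byte with 0x36: cc⊕36=fa, de⊕36=e8, 0e⊕36=38.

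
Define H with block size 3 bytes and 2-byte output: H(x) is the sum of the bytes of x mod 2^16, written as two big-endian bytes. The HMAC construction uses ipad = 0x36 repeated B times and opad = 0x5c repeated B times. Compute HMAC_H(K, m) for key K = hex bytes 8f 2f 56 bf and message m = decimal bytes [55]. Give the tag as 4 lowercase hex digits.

01d2

Key hex bytes 8f 2f 56 bf is 4 bytes > B = 3, so hash it first: H(key) = 01 d3, then zero-pad to 3 bytes: K' = 01 d3 00.
K' ⊕ ipad = 37 e5 36.  K' ⊕ opad = 5d 8f 5c.
Inner input = (K'⊕ipad) ∥ m = 37 e5 36 ∥ 37.
Inner hash: sum = 55+229+54+55 = 393 → 01 89.
Outer input = (K'⊕opad) ∥ inner = 5d 8f 5c ∥ 01 89.
Outer hash (tag): sum = 93+143+92+1+137 = 466 → 01 d2.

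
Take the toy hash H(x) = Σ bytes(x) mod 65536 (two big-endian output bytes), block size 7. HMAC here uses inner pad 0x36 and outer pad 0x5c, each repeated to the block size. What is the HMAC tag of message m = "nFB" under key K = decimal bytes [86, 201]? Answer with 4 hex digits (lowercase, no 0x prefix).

Key decimal bytes [86, 201] = 56 c9 is 2 bytes ≤ B = 7; zero-pad to 7 bytes: K' = 56 c9 00 00 00 00 00.
K' ⊕ ipad = 60 ff 36 36 36 36 36.  K' ⊕ opad = 0a 95 5c 5c 5c 5c 5c.
Inner input = (K'⊕ipad) ∥ m = 60 ff 36 36 36 36 36 ∥ 6e 46 42.
Inner hash: sum = 96+255+54+54+54+54+54+110+70+66 = 867 → 03 63.
Outer input = (K'⊕opad) ∥ inner = 0a 95 5c 5c 5c 5c 5c ∥ 03 63.
Outer hash (tag): sum = 10+149+92+92+92+92+92+3+99 = 721 → 02 d1.

02d1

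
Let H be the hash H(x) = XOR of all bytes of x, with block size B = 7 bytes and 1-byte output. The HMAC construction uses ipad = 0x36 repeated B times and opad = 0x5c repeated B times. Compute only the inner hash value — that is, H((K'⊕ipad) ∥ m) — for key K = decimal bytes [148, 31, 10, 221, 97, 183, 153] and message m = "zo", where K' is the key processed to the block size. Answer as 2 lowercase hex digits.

30

Key decimal bytes [148, 31, 10, 221, 97, 183, 153] = 94 1f 0a dd 61 b7 99 is exactly B = 7 bytes: K' = 94 1f 0a dd 61 b7 99.
K' ⊕ ipad = a2 29 3c eb 57 81 af.
Inner input = a2 29 3c eb 57 81 af ∥ 7a 6f.
Inner hash: XOR a2⊕29⊕3c⊕eb⊕57⊕81⊕af⊕7a⊕6f = 30.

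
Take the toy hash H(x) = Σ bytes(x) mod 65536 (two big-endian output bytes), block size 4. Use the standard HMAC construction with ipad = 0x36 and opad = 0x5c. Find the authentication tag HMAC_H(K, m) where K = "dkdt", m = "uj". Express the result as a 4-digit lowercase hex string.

00f3

Key "dkdt" = 64 6b 64 74 is exactly B = 4 bytes: K' = 64 6b 64 74.
K' ⊕ ipad = 52 5d 52 42.  K' ⊕ opad = 38 37 38 28.
Inner input = (K'⊕ipad) ∥ m = 52 5d 52 42 ∥ 75 6a.
Inner hash: sum = 82+93+82+66+117+106 = 546 → 02 22.
Outer input = (K'⊕opad) ∥ inner = 38 37 38 28 ∥ 02 22.
Outer hash (tag): sum = 56+55+56+40+2+34 = 243 → 00 f3.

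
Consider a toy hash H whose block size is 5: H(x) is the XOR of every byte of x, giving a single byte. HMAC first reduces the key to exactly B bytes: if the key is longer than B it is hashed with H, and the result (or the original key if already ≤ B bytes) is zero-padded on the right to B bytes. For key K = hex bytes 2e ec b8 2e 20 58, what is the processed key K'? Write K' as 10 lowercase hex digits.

|K| = 6 > B = 5, so first hash the key.
H(K): XOR 2e⊕ec⊕b8⊕2e⊕20⊕58 = 2c.
Zero-pad H(K) = 2c to 5 bytes: K' = 2c 00 00 00 00.

2c00000000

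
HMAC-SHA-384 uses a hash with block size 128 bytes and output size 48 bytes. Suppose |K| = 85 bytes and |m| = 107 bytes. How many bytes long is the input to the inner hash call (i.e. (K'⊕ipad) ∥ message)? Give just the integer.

235

Key is 85 ≤ 128 bytes, zero-padded: |K'| = 128.
Inner input = (K'⊕ipad) ∥ m → 128 + 107 = 235 bytes.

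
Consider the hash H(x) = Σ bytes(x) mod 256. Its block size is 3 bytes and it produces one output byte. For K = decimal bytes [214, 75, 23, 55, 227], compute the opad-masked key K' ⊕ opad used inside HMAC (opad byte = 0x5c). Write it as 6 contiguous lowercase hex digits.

0e5c5c

Key decimal bytes [214, 75, 23, 55, 227] = d6 4b 17 37 e3 is 5 bytes > B = 3, so hash it first: H(key) = 52, then zero-pad to 3 bytes: K' = 52 00 00.
XOR each byte with 0x5c: 52⊕5c=0e, 00⊕5c=5c, 00⊕5c=5c.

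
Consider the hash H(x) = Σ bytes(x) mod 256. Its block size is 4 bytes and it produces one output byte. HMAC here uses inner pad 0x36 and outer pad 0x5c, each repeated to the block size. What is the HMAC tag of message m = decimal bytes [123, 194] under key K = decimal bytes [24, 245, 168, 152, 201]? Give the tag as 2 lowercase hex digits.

5d

Key decimal bytes [24, 245, 168, 152, 201] = 18 f5 a8 98 c9 is 5 bytes > B = 4, so hash it first: H(key) = 16, then zero-pad to 4 bytes: K' = 16 00 00 00.
K' ⊕ ipad = 20 36 36 36.  K' ⊕ opad = 4a 5c 5c 5c.
Inner input = (K'⊕ipad) ∥ m = 20 36 36 36 ∥ 7b c2.
Inner hash: sum = 32+54+54+54+123+194 = 511; mod 256 = 255 → ff.
Outer input = (K'⊕opad) ∥ inner = 4a 5c 5c 5c ∥ ff.
Outer hash (tag): sum = 74+92+92+92+255 = 605; mod 256 = 93 → 5d.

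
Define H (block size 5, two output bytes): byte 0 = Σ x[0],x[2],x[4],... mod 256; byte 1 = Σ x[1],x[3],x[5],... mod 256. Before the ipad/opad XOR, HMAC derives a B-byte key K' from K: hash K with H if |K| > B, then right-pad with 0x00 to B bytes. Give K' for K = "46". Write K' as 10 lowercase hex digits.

3436000000

Key "46" = 34 36 is 2 bytes ≤ B = 5; zero-pad to 5 bytes: K' = 34 36 00 00 00.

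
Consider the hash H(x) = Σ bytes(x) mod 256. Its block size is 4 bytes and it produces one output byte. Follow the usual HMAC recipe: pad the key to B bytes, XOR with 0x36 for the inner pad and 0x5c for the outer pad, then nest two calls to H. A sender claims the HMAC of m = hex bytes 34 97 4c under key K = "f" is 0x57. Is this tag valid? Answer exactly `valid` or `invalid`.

valid

Key "f" = 66 is 1 byte ≤ B = 4; zero-pad to 4 bytes: K' = 66 00 00 00.
K' ⊕ ipad = 50 36 36 36; K' ⊕ opad = 3a 5c 5c 5c.
Inner hash: sum = 80+54+54+54+52+151+76 = 521; mod 256 = 9 → 09.
Outer hash (recomputed tag): sum = 58+92+92+92+9 = 343; mod 256 = 87 → 57.
Recomputed tag = 57; claimed = 57 → match.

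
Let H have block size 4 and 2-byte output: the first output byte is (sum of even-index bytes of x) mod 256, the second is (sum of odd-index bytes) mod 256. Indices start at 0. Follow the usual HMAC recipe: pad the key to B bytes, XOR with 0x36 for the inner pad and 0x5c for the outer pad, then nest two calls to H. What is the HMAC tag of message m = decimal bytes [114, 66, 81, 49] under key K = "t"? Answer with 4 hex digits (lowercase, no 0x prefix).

Key "t" = 74 is 1 byte ≤ B = 4; zero-pad to 4 bytes: K' = 74 00 00 00.
K' ⊕ ipad = 42 36 36 36.  K' ⊕ opad = 28 5c 5c 5c.
Inner input = (K'⊕ipad) ∥ m = 42 36 36 36 ∥ 72 42 51 31.
Inner hash: even-index sum = 315 mod 256 = 59; odd-index sum = 223 mod 256 = 223 → 3b df.
Outer input = (K'⊕opad) ∥ inner = 28 5c 5c 5c ∥ 3b df.
Outer hash (tag): even-index sum = 191 mod 256 = 191; odd-index sum = 407 mod 256 = 151 → bf 97.

bf97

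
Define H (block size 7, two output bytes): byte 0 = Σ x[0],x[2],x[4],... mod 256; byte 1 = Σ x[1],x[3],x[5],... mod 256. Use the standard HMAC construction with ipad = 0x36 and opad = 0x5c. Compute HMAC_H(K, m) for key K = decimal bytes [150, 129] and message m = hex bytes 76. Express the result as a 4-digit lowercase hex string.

77d7

Key decimal bytes [150, 129] = 96 81 is 2 bytes ≤ B = 7; zero-pad to 7 bytes: K' = 96 81 00 00 00 00 00.
K' ⊕ ipad = a0 b7 36 36 36 36 36.  K' ⊕ opad = ca dd 5c 5c 5c 5c 5c.
Inner input = (K'⊕ipad) ∥ m = a0 b7 36 36 36 36 36 ∥ 76.
Inner hash: even-index sum = 322 mod 256 = 66; odd-index sum = 409 mod 256 = 153 → 42 99.
Outer input = (K'⊕opad) ∥ inner = ca dd 5c 5c 5c 5c 5c ∥ 42 99.
Outer hash (tag): even-index sum = 631 mod 256 = 119; odd-index sum = 471 mod 256 = 215 → 77 d7.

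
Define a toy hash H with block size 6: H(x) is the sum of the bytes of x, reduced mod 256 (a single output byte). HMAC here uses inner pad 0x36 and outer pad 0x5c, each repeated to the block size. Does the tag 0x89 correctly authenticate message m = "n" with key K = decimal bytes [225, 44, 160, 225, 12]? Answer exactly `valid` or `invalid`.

Key decimal bytes [225, 44, 160, 225, 12] = e1 2c a0 e1 0c is 5 bytes ≤ B = 6; zero-pad to 6 bytes: K' = e1 2c a0 e1 0c 00.
K' ⊕ ipad = d7 1a 96 d7 3a 36; K' ⊕ opad = bd 70 fc bd 50 5c.
Inner hash: sum = 215+26+150+215+58+54+110 = 828; mod 256 = 60 → 3c.
Outer hash (recomputed tag): sum = 189+112+252+189+80+92+60 = 974; mod 256 = 206 → ce.
Recomputed tag = ce; claimed = 89 → mismatch.

invalid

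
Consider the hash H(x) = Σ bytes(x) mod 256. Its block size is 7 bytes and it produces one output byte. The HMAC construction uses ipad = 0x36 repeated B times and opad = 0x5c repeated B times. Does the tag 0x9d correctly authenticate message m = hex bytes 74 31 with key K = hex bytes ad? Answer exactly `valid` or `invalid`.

valid

Key hex bytes ad is 1 byte ≤ B = 7; zero-pad to 7 bytes: K' = ad 00 00 00 00 00 00.
K' ⊕ ipad = 9b 36 36 36 36 36 36; K' ⊕ opad = f1 5c 5c 5c 5c 5c 5c.
Inner hash: sum = 155+54+54+54+54+54+54+116+49 = 644; mod 256 = 132 → 84.
Outer hash (recomputed tag): sum = 241+92+92+92+92+92+92+132 = 925; mod 256 = 157 → 9d.
Recomputed tag = 9d; claimed = 9d → match.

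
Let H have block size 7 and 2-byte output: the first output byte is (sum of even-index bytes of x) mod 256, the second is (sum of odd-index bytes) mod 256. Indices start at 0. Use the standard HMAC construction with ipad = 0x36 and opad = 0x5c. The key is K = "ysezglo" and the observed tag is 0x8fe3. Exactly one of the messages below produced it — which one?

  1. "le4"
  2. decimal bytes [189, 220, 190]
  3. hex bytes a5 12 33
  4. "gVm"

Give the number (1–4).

3

Key "ysezglo" = 79 73 65 7a 67 6c 6f is exactly B = 7 bytes: K' = 79 73 65 7a 67 6c 6f.
K' ⊕ ipad = 4f 45 53 4c 51 5a 59; K' ⊕ opad = 25 2f 39 26 3b 30 33.
m1: inner = H(4f 45 53 4c 51 5a 59 6c 65 34) = b1 8b; tag = H(25 2f 39 26 3b 30 33 b1 8b) = 5736
m2: inner = H(4f 45 53 4c 51 5a 59 bd dc be) = 28 66; tag = H(25 2f 39 26 3b 30 33 28 66) = 32ad
m3: inner = H(4f 45 53 4c 51 5a 59 a5 12 33) = 5e c3; tag = H(25 2f 39 26 3b 30 33 5e c3) = 8fe3 ← matches
m4: inner = H(4f 45 53 4c 51 5a 59 67 56 6d) = a2 bf; tag = H(25 2f 39 26 3b 30 33 a2 bf) = 8b27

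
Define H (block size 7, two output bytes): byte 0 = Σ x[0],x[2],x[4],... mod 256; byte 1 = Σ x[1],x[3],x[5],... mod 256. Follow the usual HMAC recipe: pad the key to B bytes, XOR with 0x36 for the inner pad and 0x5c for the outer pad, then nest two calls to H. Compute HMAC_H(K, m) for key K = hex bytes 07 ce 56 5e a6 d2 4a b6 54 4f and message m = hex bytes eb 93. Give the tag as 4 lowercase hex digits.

9de3

Key hex bytes 07 ce 56 5e a6 d2 4a b6 54 4f is 10 bytes > B = 7, so hash it first: H(key) = a1 03, then zero-pad to 7 bytes: K' = a1 03 00 00 00 00 00.
K' ⊕ ipad = 97 35 36 36 36 36 36.  K' ⊕ opad = fd 5f 5c 5c 5c 5c 5c.
Inner input = (K'⊕ipad) ∥ m = 97 35 36 36 36 36 36 ∥ eb 93.
Inner hash: even-index sum = 460 mod 256 = 204; odd-index sum = 396 mod 256 = 140 → cc 8c.
Outer input = (K'⊕opad) ∥ inner = fd 5f 5c 5c 5c 5c 5c ∥ cc 8c.
Outer hash (tag): even-index sum = 669 mod 256 = 157; odd-index sum = 483 mod 256 = 227 → 9d e3.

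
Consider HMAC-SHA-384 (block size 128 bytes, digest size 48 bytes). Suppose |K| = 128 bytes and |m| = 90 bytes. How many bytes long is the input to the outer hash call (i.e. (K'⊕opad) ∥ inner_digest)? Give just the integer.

Key is 128 ≤ 128 bytes, zero-padded: |K'| = 128.
Outer input = (K'⊕opad) ∥ H(inner) → 128 + 48 = 176 bytes.

176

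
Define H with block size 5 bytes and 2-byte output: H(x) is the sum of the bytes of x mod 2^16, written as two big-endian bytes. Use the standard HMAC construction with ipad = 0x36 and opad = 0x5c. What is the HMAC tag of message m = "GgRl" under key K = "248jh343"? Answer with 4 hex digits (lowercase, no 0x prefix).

Key "248jh343" = 32 34 38 6a 68 33 34 33 is 8 bytes > B = 5, so hash it first: H(key) = 02 0a, then zero-pad to 5 bytes: K' = 02 0a 00 00 00.
K' ⊕ ipad = 34 3c 36 36 36.  K' ⊕ opad = 5e 56 5c 5c 5c.
Inner input = (K'⊕ipad) ∥ m = 34 3c 36 36 36 ∥ 47 67 52 6c.
Inner hash: sum = 52+60+54+54+54+71+103+82+108 = 638 → 02 7e.
Outer input = (K'⊕opad) ∥ inner = 5e 56 5c 5c 5c ∥ 02 7e.
Outer hash (tag): sum = 94+86+92+92+92+2+126 = 584 → 02 48.

0248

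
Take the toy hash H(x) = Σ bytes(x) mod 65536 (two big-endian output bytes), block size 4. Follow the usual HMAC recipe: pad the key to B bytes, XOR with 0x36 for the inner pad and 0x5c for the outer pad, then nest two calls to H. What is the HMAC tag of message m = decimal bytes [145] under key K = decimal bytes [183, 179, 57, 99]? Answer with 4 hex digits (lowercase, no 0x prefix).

Key decimal bytes [183, 179, 57, 99] = b7 b3 39 63 is exactly B = 4 bytes: K' = b7 b3 39 63.
K' ⊕ ipad = 81 85 0f 55.  K' ⊕ opad = eb ef 65 3f.
Inner input = (K'⊕ipad) ∥ m = 81 85 0f 55 ∥ 91.
Inner hash: sum = 129+133+15+85+145 = 507 → 01 fb.
Outer input = (K'⊕opad) ∥ inner = eb ef 65 3f ∥ 01 fb.
Outer hash (tag): sum = 235+239+101+63+1+251 = 890 → 03 7a.

037a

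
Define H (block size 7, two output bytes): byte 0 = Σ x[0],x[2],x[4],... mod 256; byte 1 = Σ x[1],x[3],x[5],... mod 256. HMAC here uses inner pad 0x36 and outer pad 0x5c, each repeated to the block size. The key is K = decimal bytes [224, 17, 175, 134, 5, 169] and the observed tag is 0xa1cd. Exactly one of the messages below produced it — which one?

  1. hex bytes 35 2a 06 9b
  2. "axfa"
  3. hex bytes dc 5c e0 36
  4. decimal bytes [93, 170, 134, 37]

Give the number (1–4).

2

Key decimal bytes [224, 17, 175, 134, 5, 169] = e0 11 af 86 05 a9 is 6 bytes ≤ B = 7; zero-pad to 7 bytes: K' = e0 11 af 86 05 a9 00.
K' ⊕ ipad = d6 27 99 b0 33 9f 36; K' ⊕ opad = bc 4d f3 da 59 f5 5c.
m1: inner = H(d6 27 99 b0 33 9f 36 35 2a 06 9b) = 9d b1; tag = H(bc 4d f3 da 59 f5 5c 9d b1) = 15b9
m2: inner = H(d6 27 99 b0 33 9f 36 61 78 66 61) = b1 3d; tag = H(bc 4d f3 da 59 f5 5c b1 3d) = a1cd ← matches
m3: inner = H(d6 27 99 b0 33 9f 36 dc 5c e0 36) = 6a 32; tag = H(bc 4d f3 da 59 f5 5c 6a 32) = 9686
m4: inner = H(d6 27 99 b0 33 9f 36 5d aa 86 25) = a7 59; tag = H(bc 4d f3 da 59 f5 5c a7 59) = bdc3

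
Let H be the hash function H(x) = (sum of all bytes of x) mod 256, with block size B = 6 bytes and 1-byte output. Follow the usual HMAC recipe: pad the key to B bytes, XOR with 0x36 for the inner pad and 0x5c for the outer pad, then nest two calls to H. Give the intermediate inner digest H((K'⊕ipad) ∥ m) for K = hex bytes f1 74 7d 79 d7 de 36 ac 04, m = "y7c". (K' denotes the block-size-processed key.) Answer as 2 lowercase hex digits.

e1

Key hex bytes f1 74 7d 79 d7 de 36 ac 04 is 9 bytes > B = 6, so hash it first: H(key) = f6, then zero-pad to 6 bytes: K' = f6 00 00 00 00 00.
K' ⊕ ipad = c0 36 36 36 36 36.
Inner input = c0 36 36 36 36 36 ∥ 79 37 63.
Inner hash: sum = 192+54+54+54+54+54+121+55+99 = 737; mod 256 = 225 → e1.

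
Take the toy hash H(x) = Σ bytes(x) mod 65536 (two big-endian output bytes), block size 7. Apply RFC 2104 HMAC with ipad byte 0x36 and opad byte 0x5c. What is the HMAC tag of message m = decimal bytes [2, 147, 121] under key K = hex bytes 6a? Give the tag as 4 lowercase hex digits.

030e

Key hex bytes 6a is 1 byte ≤ B = 7; zero-pad to 7 bytes: K' = 6a 00 00 00 00 00 00.
K' ⊕ ipad = 5c 36 36 36 36 36 36.  K' ⊕ opad = 36 5c 5c 5c 5c 5c 5c.
Inner input = (K'⊕ipad) ∥ m = 5c 36 36 36 36 36 36 ∥ 02 93 79.
Inner hash: sum = 92+54+54+54+54+54+54+2+147+121 = 686 → 02 ae.
Outer input = (K'⊕opad) ∥ inner = 36 5c 5c 5c 5c 5c 5c ∥ 02 ae.
Outer hash (tag): sum = 54+92+92+92+92+92+92+2+174 = 782 → 03 0e.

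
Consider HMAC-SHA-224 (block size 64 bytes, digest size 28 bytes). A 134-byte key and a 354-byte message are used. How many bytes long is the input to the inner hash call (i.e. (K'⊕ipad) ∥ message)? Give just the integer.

Key is 134 > 64 bytes, so it is hashed to 28 bytes then zero-padded to 64: |K'| = 64.
Inner input = (K'⊕ipad) ∥ m → 64 + 354 = 418 bytes.

418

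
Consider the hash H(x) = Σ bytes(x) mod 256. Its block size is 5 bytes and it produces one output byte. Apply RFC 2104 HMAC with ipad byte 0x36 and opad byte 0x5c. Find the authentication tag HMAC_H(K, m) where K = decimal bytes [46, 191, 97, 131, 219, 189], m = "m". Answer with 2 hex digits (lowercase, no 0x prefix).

Key decimal bytes [46, 191, 97, 131, 219, 189] = 2e bf 61 83 db bd is 6 bytes > B = 5, so hash it first: H(key) = 69, then zero-pad to 5 bytes: K' = 69 00 00 00 00.
K' ⊕ ipad = 5f 36 36 36 36.  K' ⊕ opad = 35 5c 5c 5c 5c.
Inner input = (K'⊕ipad) ∥ m = 5f 36 36 36 36 ∥ 6d.
Inner hash: sum = 95+54+54+54+54+109 = 420; mod 256 = 164 → a4.
Outer input = (K'⊕opad) ∥ inner = 35 5c 5c 5c 5c ∥ a4.
Outer hash (tag): sum = 53+92+92+92+92+164 = 585; mod 256 = 73 → 49.

49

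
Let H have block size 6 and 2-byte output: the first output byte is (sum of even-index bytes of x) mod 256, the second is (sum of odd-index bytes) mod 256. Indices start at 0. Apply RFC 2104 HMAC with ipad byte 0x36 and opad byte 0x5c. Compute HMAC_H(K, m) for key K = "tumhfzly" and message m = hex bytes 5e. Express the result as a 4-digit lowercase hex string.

Key "tumhfzly" = 74 75 6d 68 66 7a 6c 79 is 8 bytes > B = 6, so hash it first: H(key) = b3 d0, then zero-pad to 6 bytes: K' = b3 d0 00 00 00 00.
K' ⊕ ipad = 85 e6 36 36 36 36.  K' ⊕ opad = ef 8c 5c 5c 5c 5c.
Inner input = (K'⊕ipad) ∥ m = 85 e6 36 36 36 36 ∥ 5e.
Inner hash: even-index sum = 335 mod 256 = 79; odd-index sum = 338 mod 256 = 82 → 4f 52.
Outer input = (K'⊕opad) ∥ inner = ef 8c 5c 5c 5c 5c ∥ 4f 52.
Outer hash (tag): even-index sum = 502 mod 256 = 246; odd-index sum = 406 mod 256 = 150 → f6 96.

f696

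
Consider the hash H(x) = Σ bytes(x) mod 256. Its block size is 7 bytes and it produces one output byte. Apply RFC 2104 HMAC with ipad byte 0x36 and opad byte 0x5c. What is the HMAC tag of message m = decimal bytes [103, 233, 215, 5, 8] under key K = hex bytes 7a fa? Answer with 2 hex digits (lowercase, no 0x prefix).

f2

Key hex bytes 7a fa is 2 bytes ≤ B = 7; zero-pad to 7 bytes: K' = 7a fa 00 00 00 00 00.
K' ⊕ ipad = 4c cc 36 36 36 36 36.  K' ⊕ opad = 26 a6 5c 5c 5c 5c 5c.
Inner input = (K'⊕ipad) ∥ m = 4c cc 36 36 36 36 36 ∥ 67 e9 d7 05 08.
Inner hash: sum = 76+204+54+54+54+54+54+103+233+215+5+8 = 1114; mod 256 = 90 → 5a.
Outer input = (K'⊕opad) ∥ inner = 26 a6 5c 5c 5c 5c 5c ∥ 5a.
Outer hash (tag): sum = 38+166+92+92+92+92+92+90 = 754; mod 256 = 242 → f2.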